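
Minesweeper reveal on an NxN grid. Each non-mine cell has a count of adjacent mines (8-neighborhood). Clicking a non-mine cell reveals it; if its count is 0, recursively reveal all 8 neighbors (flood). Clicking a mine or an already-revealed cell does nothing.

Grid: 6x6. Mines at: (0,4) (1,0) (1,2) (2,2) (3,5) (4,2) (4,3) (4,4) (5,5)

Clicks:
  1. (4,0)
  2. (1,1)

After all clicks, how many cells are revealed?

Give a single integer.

Click 1 (4,0) count=0: revealed 8 new [(2,0) (2,1) (3,0) (3,1) (4,0) (4,1) (5,0) (5,1)] -> total=8
Click 2 (1,1) count=3: revealed 1 new [(1,1)] -> total=9

Answer: 9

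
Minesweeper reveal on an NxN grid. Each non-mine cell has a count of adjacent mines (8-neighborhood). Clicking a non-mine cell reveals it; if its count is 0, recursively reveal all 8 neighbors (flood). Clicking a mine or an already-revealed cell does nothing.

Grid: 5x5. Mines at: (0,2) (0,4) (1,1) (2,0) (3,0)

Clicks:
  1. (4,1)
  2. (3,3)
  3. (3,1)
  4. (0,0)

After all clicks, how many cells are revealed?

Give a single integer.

Answer: 16

Derivation:
Click 1 (4,1) count=1: revealed 1 new [(4,1)] -> total=1
Click 2 (3,3) count=0: revealed 14 new [(1,2) (1,3) (1,4) (2,1) (2,2) (2,3) (2,4) (3,1) (3,2) (3,3) (3,4) (4,2) (4,3) (4,4)] -> total=15
Click 3 (3,1) count=2: revealed 0 new [(none)] -> total=15
Click 4 (0,0) count=1: revealed 1 new [(0,0)] -> total=16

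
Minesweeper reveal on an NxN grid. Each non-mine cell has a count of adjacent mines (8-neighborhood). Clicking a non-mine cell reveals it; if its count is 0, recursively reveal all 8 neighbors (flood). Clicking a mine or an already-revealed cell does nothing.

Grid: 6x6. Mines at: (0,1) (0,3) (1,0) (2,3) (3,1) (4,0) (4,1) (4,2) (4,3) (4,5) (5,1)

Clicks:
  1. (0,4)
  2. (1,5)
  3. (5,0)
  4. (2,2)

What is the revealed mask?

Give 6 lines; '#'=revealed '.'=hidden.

Click 1 (0,4) count=1: revealed 1 new [(0,4)] -> total=1
Click 2 (1,5) count=0: revealed 7 new [(0,5) (1,4) (1,5) (2,4) (2,5) (3,4) (3,5)] -> total=8
Click 3 (5,0) count=3: revealed 1 new [(5,0)] -> total=9
Click 4 (2,2) count=2: revealed 1 new [(2,2)] -> total=10

Answer: ....##
....##
..#.##
....##
......
#.....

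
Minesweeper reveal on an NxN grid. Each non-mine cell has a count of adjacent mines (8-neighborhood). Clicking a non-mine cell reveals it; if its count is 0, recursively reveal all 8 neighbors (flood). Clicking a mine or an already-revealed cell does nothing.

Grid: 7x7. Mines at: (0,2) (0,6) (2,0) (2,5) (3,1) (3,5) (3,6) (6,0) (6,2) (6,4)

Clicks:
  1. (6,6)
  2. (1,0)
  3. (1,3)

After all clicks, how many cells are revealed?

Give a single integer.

Click 1 (6,6) count=0: revealed 6 new [(4,5) (4,6) (5,5) (5,6) (6,5) (6,6)] -> total=6
Click 2 (1,0) count=1: revealed 1 new [(1,0)] -> total=7
Click 3 (1,3) count=1: revealed 1 new [(1,3)] -> total=8

Answer: 8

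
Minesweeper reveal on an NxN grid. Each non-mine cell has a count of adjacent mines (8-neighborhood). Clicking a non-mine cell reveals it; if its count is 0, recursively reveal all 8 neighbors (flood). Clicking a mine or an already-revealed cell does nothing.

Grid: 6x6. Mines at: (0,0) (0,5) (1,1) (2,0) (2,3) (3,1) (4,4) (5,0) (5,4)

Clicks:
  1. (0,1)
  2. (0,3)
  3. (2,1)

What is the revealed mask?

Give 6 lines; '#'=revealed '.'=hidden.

Click 1 (0,1) count=2: revealed 1 new [(0,1)] -> total=1
Click 2 (0,3) count=0: revealed 6 new [(0,2) (0,3) (0,4) (1,2) (1,3) (1,4)] -> total=7
Click 3 (2,1) count=3: revealed 1 new [(2,1)] -> total=8

Answer: .####.
..###.
.#....
......
......
......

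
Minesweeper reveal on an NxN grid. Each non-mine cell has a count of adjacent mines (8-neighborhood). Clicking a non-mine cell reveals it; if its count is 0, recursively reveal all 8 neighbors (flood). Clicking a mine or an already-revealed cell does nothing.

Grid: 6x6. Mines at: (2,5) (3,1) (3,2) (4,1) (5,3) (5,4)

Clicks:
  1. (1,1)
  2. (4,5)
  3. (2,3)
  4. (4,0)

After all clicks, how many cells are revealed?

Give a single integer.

Answer: 19

Derivation:
Click 1 (1,1) count=0: revealed 17 new [(0,0) (0,1) (0,2) (0,3) (0,4) (0,5) (1,0) (1,1) (1,2) (1,3) (1,4) (1,5) (2,0) (2,1) (2,2) (2,3) (2,4)] -> total=17
Click 2 (4,5) count=1: revealed 1 new [(4,5)] -> total=18
Click 3 (2,3) count=1: revealed 0 new [(none)] -> total=18
Click 4 (4,0) count=2: revealed 1 new [(4,0)] -> total=19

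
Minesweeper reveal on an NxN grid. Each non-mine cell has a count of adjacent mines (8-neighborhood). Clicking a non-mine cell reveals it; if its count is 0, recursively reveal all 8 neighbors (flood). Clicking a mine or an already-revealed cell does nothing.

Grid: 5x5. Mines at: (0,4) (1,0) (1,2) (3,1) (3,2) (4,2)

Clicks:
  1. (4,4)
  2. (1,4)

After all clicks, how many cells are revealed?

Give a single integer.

Answer: 8

Derivation:
Click 1 (4,4) count=0: revealed 8 new [(1,3) (1,4) (2,3) (2,4) (3,3) (3,4) (4,3) (4,4)] -> total=8
Click 2 (1,4) count=1: revealed 0 new [(none)] -> total=8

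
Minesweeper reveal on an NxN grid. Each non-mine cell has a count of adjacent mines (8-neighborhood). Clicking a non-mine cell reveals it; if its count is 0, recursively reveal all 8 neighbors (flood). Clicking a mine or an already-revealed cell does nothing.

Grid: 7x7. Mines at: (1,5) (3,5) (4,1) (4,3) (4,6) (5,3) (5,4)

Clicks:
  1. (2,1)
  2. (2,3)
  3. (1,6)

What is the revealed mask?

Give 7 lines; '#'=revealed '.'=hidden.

Click 1 (2,1) count=0: revealed 20 new [(0,0) (0,1) (0,2) (0,3) (0,4) (1,0) (1,1) (1,2) (1,3) (1,4) (2,0) (2,1) (2,2) (2,3) (2,4) (3,0) (3,1) (3,2) (3,3) (3,4)] -> total=20
Click 2 (2,3) count=0: revealed 0 new [(none)] -> total=20
Click 3 (1,6) count=1: revealed 1 new [(1,6)] -> total=21

Answer: #####..
#####.#
#####..
#####..
.......
.......
.......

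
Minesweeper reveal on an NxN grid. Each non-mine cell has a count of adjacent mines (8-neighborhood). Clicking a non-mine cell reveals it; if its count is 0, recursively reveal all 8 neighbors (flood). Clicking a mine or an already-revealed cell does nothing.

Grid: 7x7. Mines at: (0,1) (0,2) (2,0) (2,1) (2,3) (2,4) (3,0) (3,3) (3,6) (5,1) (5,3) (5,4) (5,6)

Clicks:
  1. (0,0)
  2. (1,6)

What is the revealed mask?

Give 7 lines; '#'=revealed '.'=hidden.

Answer: #..####
...####
.....##
.......
.......
.......
.......

Derivation:
Click 1 (0,0) count=1: revealed 1 new [(0,0)] -> total=1
Click 2 (1,6) count=0: revealed 10 new [(0,3) (0,4) (0,5) (0,6) (1,3) (1,4) (1,5) (1,6) (2,5) (2,6)] -> total=11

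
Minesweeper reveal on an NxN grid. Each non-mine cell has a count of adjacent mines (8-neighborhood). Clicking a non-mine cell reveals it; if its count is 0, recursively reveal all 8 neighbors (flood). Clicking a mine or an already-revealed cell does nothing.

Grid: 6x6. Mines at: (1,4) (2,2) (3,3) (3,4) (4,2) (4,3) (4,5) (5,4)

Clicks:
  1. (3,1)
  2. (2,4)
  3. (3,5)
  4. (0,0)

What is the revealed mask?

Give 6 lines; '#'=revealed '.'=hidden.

Click 1 (3,1) count=2: revealed 1 new [(3,1)] -> total=1
Click 2 (2,4) count=3: revealed 1 new [(2,4)] -> total=2
Click 3 (3,5) count=2: revealed 1 new [(3,5)] -> total=3
Click 4 (0,0) count=0: revealed 15 new [(0,0) (0,1) (0,2) (0,3) (1,0) (1,1) (1,2) (1,3) (2,0) (2,1) (3,0) (4,0) (4,1) (5,0) (5,1)] -> total=18

Answer: ####..
####..
##..#.
##...#
##....
##....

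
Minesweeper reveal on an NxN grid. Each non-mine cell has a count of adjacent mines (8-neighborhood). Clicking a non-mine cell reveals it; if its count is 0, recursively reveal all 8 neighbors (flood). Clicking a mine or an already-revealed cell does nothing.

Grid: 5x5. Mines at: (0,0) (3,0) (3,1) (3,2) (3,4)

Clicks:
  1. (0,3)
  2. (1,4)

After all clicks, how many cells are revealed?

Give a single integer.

Click 1 (0,3) count=0: revealed 12 new [(0,1) (0,2) (0,3) (0,4) (1,1) (1,2) (1,3) (1,4) (2,1) (2,2) (2,3) (2,4)] -> total=12
Click 2 (1,4) count=0: revealed 0 new [(none)] -> total=12

Answer: 12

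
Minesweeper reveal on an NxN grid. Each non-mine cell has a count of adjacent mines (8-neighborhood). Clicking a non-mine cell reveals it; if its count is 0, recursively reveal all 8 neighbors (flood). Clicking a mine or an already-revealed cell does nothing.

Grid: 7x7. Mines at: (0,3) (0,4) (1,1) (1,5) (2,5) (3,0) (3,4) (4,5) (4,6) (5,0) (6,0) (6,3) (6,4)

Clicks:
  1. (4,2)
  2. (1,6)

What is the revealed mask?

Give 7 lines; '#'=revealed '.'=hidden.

Answer: .......
......#
.###...
.###...
.###...
.###...
.......

Derivation:
Click 1 (4,2) count=0: revealed 12 new [(2,1) (2,2) (2,3) (3,1) (3,2) (3,3) (4,1) (4,2) (4,3) (5,1) (5,2) (5,3)] -> total=12
Click 2 (1,6) count=2: revealed 1 new [(1,6)] -> total=13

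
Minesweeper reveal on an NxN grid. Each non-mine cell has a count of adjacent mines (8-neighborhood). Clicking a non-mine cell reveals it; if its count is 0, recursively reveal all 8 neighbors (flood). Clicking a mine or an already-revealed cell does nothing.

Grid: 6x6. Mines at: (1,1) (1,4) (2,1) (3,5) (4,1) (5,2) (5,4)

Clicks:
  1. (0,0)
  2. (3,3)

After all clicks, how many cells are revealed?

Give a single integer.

Click 1 (0,0) count=1: revealed 1 new [(0,0)] -> total=1
Click 2 (3,3) count=0: revealed 9 new [(2,2) (2,3) (2,4) (3,2) (3,3) (3,4) (4,2) (4,3) (4,4)] -> total=10

Answer: 10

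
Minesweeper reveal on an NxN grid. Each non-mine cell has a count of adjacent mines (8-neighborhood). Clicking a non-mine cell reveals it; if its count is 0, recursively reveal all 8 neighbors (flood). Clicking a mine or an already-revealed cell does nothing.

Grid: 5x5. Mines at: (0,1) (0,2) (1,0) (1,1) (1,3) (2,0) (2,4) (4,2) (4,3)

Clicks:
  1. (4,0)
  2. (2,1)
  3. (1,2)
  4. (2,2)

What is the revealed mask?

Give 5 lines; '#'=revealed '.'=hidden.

Answer: .....
..#..
.##..
##...
##...

Derivation:
Click 1 (4,0) count=0: revealed 4 new [(3,0) (3,1) (4,0) (4,1)] -> total=4
Click 2 (2,1) count=3: revealed 1 new [(2,1)] -> total=5
Click 3 (1,2) count=4: revealed 1 new [(1,2)] -> total=6
Click 4 (2,2) count=2: revealed 1 new [(2,2)] -> total=7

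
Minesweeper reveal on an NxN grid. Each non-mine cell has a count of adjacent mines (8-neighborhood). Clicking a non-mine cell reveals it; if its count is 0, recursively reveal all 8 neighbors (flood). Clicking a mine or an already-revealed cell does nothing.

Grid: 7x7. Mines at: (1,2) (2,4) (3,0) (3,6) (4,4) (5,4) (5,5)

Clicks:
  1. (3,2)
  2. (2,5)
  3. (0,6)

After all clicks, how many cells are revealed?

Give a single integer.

Click 1 (3,2) count=0: revealed 18 new [(2,1) (2,2) (2,3) (3,1) (3,2) (3,3) (4,0) (4,1) (4,2) (4,3) (5,0) (5,1) (5,2) (5,3) (6,0) (6,1) (6,2) (6,3)] -> total=18
Click 2 (2,5) count=2: revealed 1 new [(2,5)] -> total=19
Click 3 (0,6) count=0: revealed 9 new [(0,3) (0,4) (0,5) (0,6) (1,3) (1,4) (1,5) (1,6) (2,6)] -> total=28

Answer: 28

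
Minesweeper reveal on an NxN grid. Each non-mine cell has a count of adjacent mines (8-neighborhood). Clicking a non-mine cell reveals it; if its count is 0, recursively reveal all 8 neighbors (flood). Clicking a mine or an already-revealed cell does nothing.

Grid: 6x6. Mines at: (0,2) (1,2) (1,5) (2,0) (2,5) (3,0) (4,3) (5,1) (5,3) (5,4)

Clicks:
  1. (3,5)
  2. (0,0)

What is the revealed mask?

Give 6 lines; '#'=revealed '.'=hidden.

Answer: ##....
##....
......
.....#
......
......

Derivation:
Click 1 (3,5) count=1: revealed 1 new [(3,5)] -> total=1
Click 2 (0,0) count=0: revealed 4 new [(0,0) (0,1) (1,0) (1,1)] -> total=5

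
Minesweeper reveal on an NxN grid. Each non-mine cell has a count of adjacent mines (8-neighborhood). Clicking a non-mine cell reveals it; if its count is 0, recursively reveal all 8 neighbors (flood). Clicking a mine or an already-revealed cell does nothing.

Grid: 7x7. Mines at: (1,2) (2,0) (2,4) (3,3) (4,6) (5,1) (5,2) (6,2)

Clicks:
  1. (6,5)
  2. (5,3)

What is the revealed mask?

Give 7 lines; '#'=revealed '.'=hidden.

Answer: .......
.......
.......
.......
...###.
...####
...####

Derivation:
Click 1 (6,5) count=0: revealed 11 new [(4,3) (4,4) (4,5) (5,3) (5,4) (5,5) (5,6) (6,3) (6,4) (6,5) (6,6)] -> total=11
Click 2 (5,3) count=2: revealed 0 new [(none)] -> total=11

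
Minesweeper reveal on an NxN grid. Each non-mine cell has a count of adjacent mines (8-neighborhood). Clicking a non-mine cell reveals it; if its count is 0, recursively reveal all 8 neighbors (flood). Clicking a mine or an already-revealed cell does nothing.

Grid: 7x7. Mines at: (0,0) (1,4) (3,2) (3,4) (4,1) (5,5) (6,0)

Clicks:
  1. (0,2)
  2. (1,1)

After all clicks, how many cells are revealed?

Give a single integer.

Click 1 (0,2) count=0: revealed 9 new [(0,1) (0,2) (0,3) (1,1) (1,2) (1,3) (2,1) (2,2) (2,3)] -> total=9
Click 2 (1,1) count=1: revealed 0 new [(none)] -> total=9

Answer: 9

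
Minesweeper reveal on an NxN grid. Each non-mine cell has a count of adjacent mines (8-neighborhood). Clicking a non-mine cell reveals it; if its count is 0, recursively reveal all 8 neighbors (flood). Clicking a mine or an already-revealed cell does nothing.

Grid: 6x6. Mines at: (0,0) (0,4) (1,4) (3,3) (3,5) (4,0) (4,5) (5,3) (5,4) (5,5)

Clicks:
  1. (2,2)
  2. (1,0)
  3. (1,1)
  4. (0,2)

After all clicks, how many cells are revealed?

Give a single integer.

Answer: 14

Derivation:
Click 1 (2,2) count=1: revealed 1 new [(2,2)] -> total=1
Click 2 (1,0) count=1: revealed 1 new [(1,0)] -> total=2
Click 3 (1,1) count=1: revealed 1 new [(1,1)] -> total=3
Click 4 (0,2) count=0: revealed 11 new [(0,1) (0,2) (0,3) (1,2) (1,3) (2,0) (2,1) (2,3) (3,0) (3,1) (3,2)] -> total=14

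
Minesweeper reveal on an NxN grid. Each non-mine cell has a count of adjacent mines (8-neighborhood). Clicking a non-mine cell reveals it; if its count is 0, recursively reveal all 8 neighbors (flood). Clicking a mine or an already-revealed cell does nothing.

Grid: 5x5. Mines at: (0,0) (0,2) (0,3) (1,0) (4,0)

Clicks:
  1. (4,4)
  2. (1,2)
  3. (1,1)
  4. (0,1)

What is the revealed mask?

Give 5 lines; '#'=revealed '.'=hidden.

Click 1 (4,4) count=0: revealed 16 new [(1,1) (1,2) (1,3) (1,4) (2,1) (2,2) (2,3) (2,4) (3,1) (3,2) (3,3) (3,4) (4,1) (4,2) (4,3) (4,4)] -> total=16
Click 2 (1,2) count=2: revealed 0 new [(none)] -> total=16
Click 3 (1,1) count=3: revealed 0 new [(none)] -> total=16
Click 4 (0,1) count=3: revealed 1 new [(0,1)] -> total=17

Answer: .#...
.####
.####
.####
.####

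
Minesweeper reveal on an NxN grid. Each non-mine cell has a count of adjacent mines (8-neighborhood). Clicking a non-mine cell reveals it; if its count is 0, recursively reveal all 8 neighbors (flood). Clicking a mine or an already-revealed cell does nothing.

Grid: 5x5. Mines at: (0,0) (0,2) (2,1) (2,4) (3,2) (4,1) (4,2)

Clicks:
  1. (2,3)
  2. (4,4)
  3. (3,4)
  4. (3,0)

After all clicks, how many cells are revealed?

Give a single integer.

Answer: 6

Derivation:
Click 1 (2,3) count=2: revealed 1 new [(2,3)] -> total=1
Click 2 (4,4) count=0: revealed 4 new [(3,3) (3,4) (4,3) (4,4)] -> total=5
Click 3 (3,4) count=1: revealed 0 new [(none)] -> total=5
Click 4 (3,0) count=2: revealed 1 new [(3,0)] -> total=6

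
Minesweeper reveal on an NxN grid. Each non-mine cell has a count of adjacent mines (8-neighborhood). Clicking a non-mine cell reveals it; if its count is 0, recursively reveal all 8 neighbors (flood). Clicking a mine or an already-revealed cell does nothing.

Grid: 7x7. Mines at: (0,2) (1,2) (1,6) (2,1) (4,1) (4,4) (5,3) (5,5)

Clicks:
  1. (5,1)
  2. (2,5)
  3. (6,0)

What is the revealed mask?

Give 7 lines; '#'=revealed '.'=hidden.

Answer: .......
.......
.....#.
.......
.......
###....
###....

Derivation:
Click 1 (5,1) count=1: revealed 1 new [(5,1)] -> total=1
Click 2 (2,5) count=1: revealed 1 new [(2,5)] -> total=2
Click 3 (6,0) count=0: revealed 5 new [(5,0) (5,2) (6,0) (6,1) (6,2)] -> total=7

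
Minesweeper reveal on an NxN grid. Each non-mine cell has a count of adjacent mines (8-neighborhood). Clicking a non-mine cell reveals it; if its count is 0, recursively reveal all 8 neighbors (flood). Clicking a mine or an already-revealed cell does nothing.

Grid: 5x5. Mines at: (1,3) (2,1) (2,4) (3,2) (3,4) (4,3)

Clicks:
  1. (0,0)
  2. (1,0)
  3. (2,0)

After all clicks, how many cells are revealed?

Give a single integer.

Answer: 7

Derivation:
Click 1 (0,0) count=0: revealed 6 new [(0,0) (0,1) (0,2) (1,0) (1,1) (1,2)] -> total=6
Click 2 (1,0) count=1: revealed 0 new [(none)] -> total=6
Click 3 (2,0) count=1: revealed 1 new [(2,0)] -> total=7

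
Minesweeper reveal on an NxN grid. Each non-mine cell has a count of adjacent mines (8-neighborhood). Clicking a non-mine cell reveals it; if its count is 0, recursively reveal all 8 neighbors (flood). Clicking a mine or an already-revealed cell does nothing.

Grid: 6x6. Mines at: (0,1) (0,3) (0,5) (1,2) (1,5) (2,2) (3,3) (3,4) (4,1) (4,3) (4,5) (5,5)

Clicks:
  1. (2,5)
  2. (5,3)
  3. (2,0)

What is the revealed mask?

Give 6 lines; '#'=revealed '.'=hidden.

Click 1 (2,5) count=2: revealed 1 new [(2,5)] -> total=1
Click 2 (5,3) count=1: revealed 1 new [(5,3)] -> total=2
Click 3 (2,0) count=0: revealed 6 new [(1,0) (1,1) (2,0) (2,1) (3,0) (3,1)] -> total=8

Answer: ......
##....
##...#
##....
......
...#..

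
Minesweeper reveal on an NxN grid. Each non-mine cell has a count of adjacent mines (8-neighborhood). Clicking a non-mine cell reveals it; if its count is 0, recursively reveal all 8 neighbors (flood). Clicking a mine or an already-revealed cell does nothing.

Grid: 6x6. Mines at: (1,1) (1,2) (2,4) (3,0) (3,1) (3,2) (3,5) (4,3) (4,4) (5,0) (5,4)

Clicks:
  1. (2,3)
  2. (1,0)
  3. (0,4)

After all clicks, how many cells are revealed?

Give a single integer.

Click 1 (2,3) count=3: revealed 1 new [(2,3)] -> total=1
Click 2 (1,0) count=1: revealed 1 new [(1,0)] -> total=2
Click 3 (0,4) count=0: revealed 6 new [(0,3) (0,4) (0,5) (1,3) (1,4) (1,5)] -> total=8

Answer: 8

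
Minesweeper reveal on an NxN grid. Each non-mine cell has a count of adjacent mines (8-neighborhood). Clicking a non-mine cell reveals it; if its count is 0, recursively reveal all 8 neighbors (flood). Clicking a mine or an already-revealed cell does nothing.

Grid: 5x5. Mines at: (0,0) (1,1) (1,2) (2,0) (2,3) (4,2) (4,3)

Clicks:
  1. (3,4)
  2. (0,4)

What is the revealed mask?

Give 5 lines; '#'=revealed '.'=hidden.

Answer: ...##
...##
.....
....#
.....

Derivation:
Click 1 (3,4) count=2: revealed 1 new [(3,4)] -> total=1
Click 2 (0,4) count=0: revealed 4 new [(0,3) (0,4) (1,3) (1,4)] -> total=5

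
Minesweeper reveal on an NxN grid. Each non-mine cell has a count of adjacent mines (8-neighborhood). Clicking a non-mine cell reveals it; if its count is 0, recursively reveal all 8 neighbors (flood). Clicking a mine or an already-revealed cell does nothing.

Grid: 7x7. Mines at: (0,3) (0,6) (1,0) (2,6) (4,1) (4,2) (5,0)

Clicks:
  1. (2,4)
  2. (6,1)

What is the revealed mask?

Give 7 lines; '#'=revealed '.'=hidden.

Answer: .......
.#####.
.#####.
.######
...####
.######
.######

Derivation:
Click 1 (2,4) count=0: revealed 32 new [(1,1) (1,2) (1,3) (1,4) (1,5) (2,1) (2,2) (2,3) (2,4) (2,5) (3,1) (3,2) (3,3) (3,4) (3,5) (3,6) (4,3) (4,4) (4,5) (4,6) (5,1) (5,2) (5,3) (5,4) (5,5) (5,6) (6,1) (6,2) (6,3) (6,4) (6,5) (6,6)] -> total=32
Click 2 (6,1) count=1: revealed 0 new [(none)] -> total=32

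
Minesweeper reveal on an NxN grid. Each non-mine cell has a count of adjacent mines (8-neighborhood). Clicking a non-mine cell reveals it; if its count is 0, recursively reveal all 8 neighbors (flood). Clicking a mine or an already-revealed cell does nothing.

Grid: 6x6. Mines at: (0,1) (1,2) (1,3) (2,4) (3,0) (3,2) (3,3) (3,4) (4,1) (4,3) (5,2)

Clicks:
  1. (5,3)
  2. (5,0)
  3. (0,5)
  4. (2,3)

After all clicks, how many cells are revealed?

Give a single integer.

Answer: 7

Derivation:
Click 1 (5,3) count=2: revealed 1 new [(5,3)] -> total=1
Click 2 (5,0) count=1: revealed 1 new [(5,0)] -> total=2
Click 3 (0,5) count=0: revealed 4 new [(0,4) (0,5) (1,4) (1,5)] -> total=6
Click 4 (2,3) count=6: revealed 1 new [(2,3)] -> total=7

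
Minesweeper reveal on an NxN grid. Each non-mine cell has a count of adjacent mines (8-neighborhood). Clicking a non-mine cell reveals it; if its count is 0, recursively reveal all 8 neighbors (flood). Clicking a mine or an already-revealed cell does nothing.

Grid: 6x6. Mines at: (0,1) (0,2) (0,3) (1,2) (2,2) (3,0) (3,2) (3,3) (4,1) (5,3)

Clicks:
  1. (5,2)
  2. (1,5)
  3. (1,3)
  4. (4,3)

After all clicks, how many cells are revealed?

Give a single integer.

Click 1 (5,2) count=2: revealed 1 new [(5,2)] -> total=1
Click 2 (1,5) count=0: revealed 12 new [(0,4) (0,5) (1,4) (1,5) (2,4) (2,5) (3,4) (3,5) (4,4) (4,5) (5,4) (5,5)] -> total=13
Click 3 (1,3) count=4: revealed 1 new [(1,3)] -> total=14
Click 4 (4,3) count=3: revealed 1 new [(4,3)] -> total=15

Answer: 15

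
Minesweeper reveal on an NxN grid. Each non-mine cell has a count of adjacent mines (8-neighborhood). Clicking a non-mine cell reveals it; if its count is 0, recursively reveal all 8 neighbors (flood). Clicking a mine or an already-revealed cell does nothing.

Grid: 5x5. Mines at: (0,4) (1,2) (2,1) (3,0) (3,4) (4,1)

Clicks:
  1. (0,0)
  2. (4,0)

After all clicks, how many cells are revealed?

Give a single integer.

Answer: 5

Derivation:
Click 1 (0,0) count=0: revealed 4 new [(0,0) (0,1) (1,0) (1,1)] -> total=4
Click 2 (4,0) count=2: revealed 1 new [(4,0)] -> total=5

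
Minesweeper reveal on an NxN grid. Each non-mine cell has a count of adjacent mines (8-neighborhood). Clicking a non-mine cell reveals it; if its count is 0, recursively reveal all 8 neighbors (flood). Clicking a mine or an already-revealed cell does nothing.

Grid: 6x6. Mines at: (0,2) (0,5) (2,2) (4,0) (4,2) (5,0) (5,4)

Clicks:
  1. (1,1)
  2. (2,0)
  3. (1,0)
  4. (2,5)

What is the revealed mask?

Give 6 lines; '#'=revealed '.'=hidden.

Answer: ##....
##.###
##.###
##.###
...###
......

Derivation:
Click 1 (1,1) count=2: revealed 1 new [(1,1)] -> total=1
Click 2 (2,0) count=0: revealed 7 new [(0,0) (0,1) (1,0) (2,0) (2,1) (3,0) (3,1)] -> total=8
Click 3 (1,0) count=0: revealed 0 new [(none)] -> total=8
Click 4 (2,5) count=0: revealed 12 new [(1,3) (1,4) (1,5) (2,3) (2,4) (2,5) (3,3) (3,4) (3,5) (4,3) (4,4) (4,5)] -> total=20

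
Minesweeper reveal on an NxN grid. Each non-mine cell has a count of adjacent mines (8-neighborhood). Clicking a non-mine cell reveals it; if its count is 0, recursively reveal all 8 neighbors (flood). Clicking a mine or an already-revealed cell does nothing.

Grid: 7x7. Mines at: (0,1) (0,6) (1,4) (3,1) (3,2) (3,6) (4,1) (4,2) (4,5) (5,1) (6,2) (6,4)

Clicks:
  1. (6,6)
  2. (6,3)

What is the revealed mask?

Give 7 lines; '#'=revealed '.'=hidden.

Answer: .......
.......
.......
.......
.......
.....##
...#.##

Derivation:
Click 1 (6,6) count=0: revealed 4 new [(5,5) (5,6) (6,5) (6,6)] -> total=4
Click 2 (6,3) count=2: revealed 1 new [(6,3)] -> total=5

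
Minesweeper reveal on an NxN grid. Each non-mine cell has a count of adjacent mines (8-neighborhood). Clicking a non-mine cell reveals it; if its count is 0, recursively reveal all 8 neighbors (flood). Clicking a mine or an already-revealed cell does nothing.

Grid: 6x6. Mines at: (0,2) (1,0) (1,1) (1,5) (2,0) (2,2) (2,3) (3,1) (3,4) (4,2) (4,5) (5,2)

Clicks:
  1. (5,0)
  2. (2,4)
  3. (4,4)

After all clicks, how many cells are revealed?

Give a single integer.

Answer: 6

Derivation:
Click 1 (5,0) count=0: revealed 4 new [(4,0) (4,1) (5,0) (5,1)] -> total=4
Click 2 (2,4) count=3: revealed 1 new [(2,4)] -> total=5
Click 3 (4,4) count=2: revealed 1 new [(4,4)] -> total=6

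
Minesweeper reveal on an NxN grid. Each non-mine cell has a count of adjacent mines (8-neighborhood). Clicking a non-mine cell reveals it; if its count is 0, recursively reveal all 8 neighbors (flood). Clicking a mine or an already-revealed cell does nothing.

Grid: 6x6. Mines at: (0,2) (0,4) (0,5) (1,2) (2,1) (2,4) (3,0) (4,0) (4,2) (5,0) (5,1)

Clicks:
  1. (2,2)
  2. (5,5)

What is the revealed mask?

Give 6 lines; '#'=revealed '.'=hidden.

Click 1 (2,2) count=2: revealed 1 new [(2,2)] -> total=1
Click 2 (5,5) count=0: revealed 9 new [(3,3) (3,4) (3,5) (4,3) (4,4) (4,5) (5,3) (5,4) (5,5)] -> total=10

Answer: ......
......
..#...
...###
...###
...###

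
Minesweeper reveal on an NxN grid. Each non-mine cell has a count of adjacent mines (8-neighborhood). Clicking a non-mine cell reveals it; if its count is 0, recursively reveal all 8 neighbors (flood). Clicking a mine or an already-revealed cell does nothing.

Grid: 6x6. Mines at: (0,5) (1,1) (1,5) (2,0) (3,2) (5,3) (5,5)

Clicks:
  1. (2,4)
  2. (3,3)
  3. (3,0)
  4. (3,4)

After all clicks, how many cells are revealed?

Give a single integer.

Answer: 10

Derivation:
Click 1 (2,4) count=1: revealed 1 new [(2,4)] -> total=1
Click 2 (3,3) count=1: revealed 1 new [(3,3)] -> total=2
Click 3 (3,0) count=1: revealed 1 new [(3,0)] -> total=3
Click 4 (3,4) count=0: revealed 7 new [(2,3) (2,5) (3,4) (3,5) (4,3) (4,4) (4,5)] -> total=10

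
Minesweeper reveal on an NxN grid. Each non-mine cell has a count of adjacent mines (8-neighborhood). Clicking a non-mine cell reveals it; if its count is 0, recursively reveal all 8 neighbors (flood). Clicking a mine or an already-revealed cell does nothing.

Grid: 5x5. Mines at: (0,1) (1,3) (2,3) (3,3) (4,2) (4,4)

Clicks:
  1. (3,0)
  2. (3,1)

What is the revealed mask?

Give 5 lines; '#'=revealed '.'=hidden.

Answer: .....
###..
###..
###..
##...

Derivation:
Click 1 (3,0) count=0: revealed 11 new [(1,0) (1,1) (1,2) (2,0) (2,1) (2,2) (3,0) (3,1) (3,2) (4,0) (4,1)] -> total=11
Click 2 (3,1) count=1: revealed 0 new [(none)] -> total=11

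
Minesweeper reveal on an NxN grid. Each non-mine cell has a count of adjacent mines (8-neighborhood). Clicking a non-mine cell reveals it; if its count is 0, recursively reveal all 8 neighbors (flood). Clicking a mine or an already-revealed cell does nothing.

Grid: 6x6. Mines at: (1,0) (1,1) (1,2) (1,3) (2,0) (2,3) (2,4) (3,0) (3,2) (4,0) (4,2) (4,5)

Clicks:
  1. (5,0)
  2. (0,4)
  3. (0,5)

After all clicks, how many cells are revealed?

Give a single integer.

Click 1 (5,0) count=1: revealed 1 new [(5,0)] -> total=1
Click 2 (0,4) count=1: revealed 1 new [(0,4)] -> total=2
Click 3 (0,5) count=0: revealed 3 new [(0,5) (1,4) (1,5)] -> total=5

Answer: 5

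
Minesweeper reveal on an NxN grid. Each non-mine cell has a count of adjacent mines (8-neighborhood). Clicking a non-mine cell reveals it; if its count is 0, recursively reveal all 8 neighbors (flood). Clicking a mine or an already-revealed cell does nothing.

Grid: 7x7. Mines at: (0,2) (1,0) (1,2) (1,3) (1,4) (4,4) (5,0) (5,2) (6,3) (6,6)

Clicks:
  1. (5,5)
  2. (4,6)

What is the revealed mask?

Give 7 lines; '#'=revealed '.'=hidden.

Click 1 (5,5) count=2: revealed 1 new [(5,5)] -> total=1
Click 2 (4,6) count=0: revealed 11 new [(0,5) (0,6) (1,5) (1,6) (2,5) (2,6) (3,5) (3,6) (4,5) (4,6) (5,6)] -> total=12

Answer: .....##
.....##
.....##
.....##
.....##
.....##
.......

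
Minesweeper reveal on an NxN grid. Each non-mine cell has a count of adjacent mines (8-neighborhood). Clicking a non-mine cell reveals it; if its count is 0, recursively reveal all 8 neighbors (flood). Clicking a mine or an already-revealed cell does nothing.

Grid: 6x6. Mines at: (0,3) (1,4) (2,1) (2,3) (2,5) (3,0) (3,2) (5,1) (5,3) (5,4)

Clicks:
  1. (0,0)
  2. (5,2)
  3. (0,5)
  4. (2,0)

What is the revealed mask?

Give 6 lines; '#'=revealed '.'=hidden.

Click 1 (0,0) count=0: revealed 6 new [(0,0) (0,1) (0,2) (1,0) (1,1) (1,2)] -> total=6
Click 2 (5,2) count=2: revealed 1 new [(5,2)] -> total=7
Click 3 (0,5) count=1: revealed 1 new [(0,5)] -> total=8
Click 4 (2,0) count=2: revealed 1 new [(2,0)] -> total=9

Answer: ###..#
###...
#.....
......
......
..#...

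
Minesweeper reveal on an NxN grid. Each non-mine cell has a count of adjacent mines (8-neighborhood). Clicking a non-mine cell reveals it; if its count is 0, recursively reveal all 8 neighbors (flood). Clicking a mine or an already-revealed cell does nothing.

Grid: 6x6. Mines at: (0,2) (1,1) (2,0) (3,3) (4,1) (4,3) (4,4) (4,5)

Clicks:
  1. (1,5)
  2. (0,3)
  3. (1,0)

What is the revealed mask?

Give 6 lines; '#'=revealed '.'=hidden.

Answer: ...###
#..###
...###
....##
......
......

Derivation:
Click 1 (1,5) count=0: revealed 11 new [(0,3) (0,4) (0,5) (1,3) (1,4) (1,5) (2,3) (2,4) (2,5) (3,4) (3,5)] -> total=11
Click 2 (0,3) count=1: revealed 0 new [(none)] -> total=11
Click 3 (1,0) count=2: revealed 1 new [(1,0)] -> total=12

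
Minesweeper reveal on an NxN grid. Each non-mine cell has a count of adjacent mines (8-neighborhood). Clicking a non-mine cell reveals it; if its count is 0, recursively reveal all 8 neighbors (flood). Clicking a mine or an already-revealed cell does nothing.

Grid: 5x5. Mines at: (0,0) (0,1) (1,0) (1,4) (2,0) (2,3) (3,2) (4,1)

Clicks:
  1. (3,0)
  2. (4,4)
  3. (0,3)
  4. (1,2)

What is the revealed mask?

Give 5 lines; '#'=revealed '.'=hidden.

Answer: ...#.
..#..
.....
#..##
...##

Derivation:
Click 1 (3,0) count=2: revealed 1 new [(3,0)] -> total=1
Click 2 (4,4) count=0: revealed 4 new [(3,3) (3,4) (4,3) (4,4)] -> total=5
Click 3 (0,3) count=1: revealed 1 new [(0,3)] -> total=6
Click 4 (1,2) count=2: revealed 1 new [(1,2)] -> total=7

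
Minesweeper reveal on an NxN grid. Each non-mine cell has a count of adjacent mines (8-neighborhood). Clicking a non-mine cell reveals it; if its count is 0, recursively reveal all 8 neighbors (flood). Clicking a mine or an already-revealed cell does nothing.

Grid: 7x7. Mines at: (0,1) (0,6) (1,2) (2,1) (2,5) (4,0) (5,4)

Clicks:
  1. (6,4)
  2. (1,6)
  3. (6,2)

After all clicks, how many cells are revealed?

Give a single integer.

Answer: 21

Derivation:
Click 1 (6,4) count=1: revealed 1 new [(6,4)] -> total=1
Click 2 (1,6) count=2: revealed 1 new [(1,6)] -> total=2
Click 3 (6,2) count=0: revealed 19 new [(2,2) (2,3) (2,4) (3,1) (3,2) (3,3) (3,4) (4,1) (4,2) (4,3) (4,4) (5,0) (5,1) (5,2) (5,3) (6,0) (6,1) (6,2) (6,3)] -> total=21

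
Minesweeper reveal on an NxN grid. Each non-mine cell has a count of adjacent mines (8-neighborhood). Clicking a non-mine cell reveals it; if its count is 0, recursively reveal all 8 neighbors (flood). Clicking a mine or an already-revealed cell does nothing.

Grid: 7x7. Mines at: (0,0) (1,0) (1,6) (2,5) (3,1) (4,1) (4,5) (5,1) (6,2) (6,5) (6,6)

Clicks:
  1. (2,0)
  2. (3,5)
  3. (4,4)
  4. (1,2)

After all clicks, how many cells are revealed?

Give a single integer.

Answer: 25

Derivation:
Click 1 (2,0) count=2: revealed 1 new [(2,0)] -> total=1
Click 2 (3,5) count=2: revealed 1 new [(3,5)] -> total=2
Click 3 (4,4) count=1: revealed 1 new [(4,4)] -> total=3
Click 4 (1,2) count=0: revealed 22 new [(0,1) (0,2) (0,3) (0,4) (0,5) (1,1) (1,2) (1,3) (1,4) (1,5) (2,1) (2,2) (2,3) (2,4) (3,2) (3,3) (3,4) (4,2) (4,3) (5,2) (5,3) (5,4)] -> total=25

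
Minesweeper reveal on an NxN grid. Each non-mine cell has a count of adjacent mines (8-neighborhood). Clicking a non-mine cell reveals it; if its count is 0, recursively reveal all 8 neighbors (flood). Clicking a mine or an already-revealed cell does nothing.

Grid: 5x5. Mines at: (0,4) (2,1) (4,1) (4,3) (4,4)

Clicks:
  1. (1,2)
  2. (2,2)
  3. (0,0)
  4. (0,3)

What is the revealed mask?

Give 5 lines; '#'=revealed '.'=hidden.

Answer: ####.
####.
..#..
.....
.....

Derivation:
Click 1 (1,2) count=1: revealed 1 new [(1,2)] -> total=1
Click 2 (2,2) count=1: revealed 1 new [(2,2)] -> total=2
Click 3 (0,0) count=0: revealed 7 new [(0,0) (0,1) (0,2) (0,3) (1,0) (1,1) (1,3)] -> total=9
Click 4 (0,3) count=1: revealed 0 new [(none)] -> total=9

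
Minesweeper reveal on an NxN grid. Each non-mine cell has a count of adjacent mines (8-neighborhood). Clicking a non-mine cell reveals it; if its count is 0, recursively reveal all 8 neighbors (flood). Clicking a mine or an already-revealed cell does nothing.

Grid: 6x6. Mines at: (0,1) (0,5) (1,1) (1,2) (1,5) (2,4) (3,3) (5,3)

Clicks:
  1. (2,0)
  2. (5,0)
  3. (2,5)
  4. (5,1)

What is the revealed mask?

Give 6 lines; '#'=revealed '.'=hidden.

Answer: ......
......
###..#
###...
###...
###...

Derivation:
Click 1 (2,0) count=1: revealed 1 new [(2,0)] -> total=1
Click 2 (5,0) count=0: revealed 11 new [(2,1) (2,2) (3,0) (3,1) (3,2) (4,0) (4,1) (4,2) (5,0) (5,1) (5,2)] -> total=12
Click 3 (2,5) count=2: revealed 1 new [(2,5)] -> total=13
Click 4 (5,1) count=0: revealed 0 new [(none)] -> total=13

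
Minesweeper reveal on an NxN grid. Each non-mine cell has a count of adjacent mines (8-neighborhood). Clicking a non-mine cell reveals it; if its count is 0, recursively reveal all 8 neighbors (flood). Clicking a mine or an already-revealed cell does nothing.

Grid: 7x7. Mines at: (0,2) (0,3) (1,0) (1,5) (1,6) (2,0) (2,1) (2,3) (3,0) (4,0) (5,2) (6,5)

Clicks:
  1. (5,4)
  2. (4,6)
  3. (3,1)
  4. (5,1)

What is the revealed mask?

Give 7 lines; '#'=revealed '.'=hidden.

Click 1 (5,4) count=1: revealed 1 new [(5,4)] -> total=1
Click 2 (4,6) count=0: revealed 14 new [(2,4) (2,5) (2,6) (3,3) (3,4) (3,5) (3,6) (4,3) (4,4) (4,5) (4,6) (5,3) (5,5) (5,6)] -> total=15
Click 3 (3,1) count=4: revealed 1 new [(3,1)] -> total=16
Click 4 (5,1) count=2: revealed 1 new [(5,1)] -> total=17

Answer: .......
.......
....###
.#.####
...####
.#.####
.......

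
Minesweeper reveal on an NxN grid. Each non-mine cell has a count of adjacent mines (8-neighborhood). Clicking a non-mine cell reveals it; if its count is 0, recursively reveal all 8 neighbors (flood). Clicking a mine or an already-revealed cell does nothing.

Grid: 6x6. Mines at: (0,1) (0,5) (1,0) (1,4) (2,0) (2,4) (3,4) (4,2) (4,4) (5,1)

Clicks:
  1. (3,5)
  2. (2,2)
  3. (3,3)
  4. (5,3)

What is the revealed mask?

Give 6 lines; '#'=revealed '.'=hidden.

Click 1 (3,5) count=3: revealed 1 new [(3,5)] -> total=1
Click 2 (2,2) count=0: revealed 9 new [(1,1) (1,2) (1,3) (2,1) (2,2) (2,3) (3,1) (3,2) (3,3)] -> total=10
Click 3 (3,3) count=4: revealed 0 new [(none)] -> total=10
Click 4 (5,3) count=2: revealed 1 new [(5,3)] -> total=11

Answer: ......
.###..
.###..
.###.#
......
...#..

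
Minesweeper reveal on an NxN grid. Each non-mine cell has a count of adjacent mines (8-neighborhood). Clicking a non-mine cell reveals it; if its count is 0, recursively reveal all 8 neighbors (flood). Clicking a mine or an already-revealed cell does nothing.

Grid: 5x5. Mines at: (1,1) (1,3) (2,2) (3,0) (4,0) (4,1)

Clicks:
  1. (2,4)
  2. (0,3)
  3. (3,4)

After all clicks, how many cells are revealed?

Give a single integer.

Click 1 (2,4) count=1: revealed 1 new [(2,4)] -> total=1
Click 2 (0,3) count=1: revealed 1 new [(0,3)] -> total=2
Click 3 (3,4) count=0: revealed 7 new [(2,3) (3,2) (3,3) (3,4) (4,2) (4,3) (4,4)] -> total=9

Answer: 9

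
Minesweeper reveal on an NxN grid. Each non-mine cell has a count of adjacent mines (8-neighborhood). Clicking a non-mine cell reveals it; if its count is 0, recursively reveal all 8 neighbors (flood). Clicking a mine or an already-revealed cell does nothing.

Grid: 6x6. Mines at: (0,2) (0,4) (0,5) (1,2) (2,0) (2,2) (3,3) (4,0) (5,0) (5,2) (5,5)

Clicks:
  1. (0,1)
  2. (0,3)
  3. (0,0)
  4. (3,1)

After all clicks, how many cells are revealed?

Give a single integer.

Answer: 6

Derivation:
Click 1 (0,1) count=2: revealed 1 new [(0,1)] -> total=1
Click 2 (0,3) count=3: revealed 1 new [(0,3)] -> total=2
Click 3 (0,0) count=0: revealed 3 new [(0,0) (1,0) (1,1)] -> total=5
Click 4 (3,1) count=3: revealed 1 new [(3,1)] -> total=6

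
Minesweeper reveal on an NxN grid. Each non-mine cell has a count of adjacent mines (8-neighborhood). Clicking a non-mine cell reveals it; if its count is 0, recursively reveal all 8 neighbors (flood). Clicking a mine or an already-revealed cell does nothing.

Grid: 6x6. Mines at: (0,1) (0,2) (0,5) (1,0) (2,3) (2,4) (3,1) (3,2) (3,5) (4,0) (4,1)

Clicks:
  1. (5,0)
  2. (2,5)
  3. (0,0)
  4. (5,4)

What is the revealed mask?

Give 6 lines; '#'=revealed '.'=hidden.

Click 1 (5,0) count=2: revealed 1 new [(5,0)] -> total=1
Click 2 (2,5) count=2: revealed 1 new [(2,5)] -> total=2
Click 3 (0,0) count=2: revealed 1 new [(0,0)] -> total=3
Click 4 (5,4) count=0: revealed 8 new [(4,2) (4,3) (4,4) (4,5) (5,2) (5,3) (5,4) (5,5)] -> total=11

Answer: #.....
......
.....#
......
..####
#.####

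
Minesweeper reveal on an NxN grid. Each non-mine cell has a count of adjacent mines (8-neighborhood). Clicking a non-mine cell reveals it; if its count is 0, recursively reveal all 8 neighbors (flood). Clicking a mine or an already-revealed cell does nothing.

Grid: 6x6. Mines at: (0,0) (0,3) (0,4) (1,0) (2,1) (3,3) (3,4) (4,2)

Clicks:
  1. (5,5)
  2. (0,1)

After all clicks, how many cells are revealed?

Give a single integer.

Answer: 7

Derivation:
Click 1 (5,5) count=0: revealed 6 new [(4,3) (4,4) (4,5) (5,3) (5,4) (5,5)] -> total=6
Click 2 (0,1) count=2: revealed 1 new [(0,1)] -> total=7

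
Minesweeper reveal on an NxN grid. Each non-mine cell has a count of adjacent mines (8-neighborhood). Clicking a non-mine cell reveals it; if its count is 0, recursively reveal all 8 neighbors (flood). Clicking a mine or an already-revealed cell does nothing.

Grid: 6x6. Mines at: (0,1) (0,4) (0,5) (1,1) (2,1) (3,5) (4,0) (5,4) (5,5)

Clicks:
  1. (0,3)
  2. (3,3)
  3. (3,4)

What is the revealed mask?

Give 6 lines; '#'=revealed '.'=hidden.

Answer: ...#..
..###.
..###.
.####.
.####.
.###..

Derivation:
Click 1 (0,3) count=1: revealed 1 new [(0,3)] -> total=1
Click 2 (3,3) count=0: revealed 17 new [(1,2) (1,3) (1,4) (2,2) (2,3) (2,4) (3,1) (3,2) (3,3) (3,4) (4,1) (4,2) (4,3) (4,4) (5,1) (5,2) (5,3)] -> total=18
Click 3 (3,4) count=1: revealed 0 new [(none)] -> total=18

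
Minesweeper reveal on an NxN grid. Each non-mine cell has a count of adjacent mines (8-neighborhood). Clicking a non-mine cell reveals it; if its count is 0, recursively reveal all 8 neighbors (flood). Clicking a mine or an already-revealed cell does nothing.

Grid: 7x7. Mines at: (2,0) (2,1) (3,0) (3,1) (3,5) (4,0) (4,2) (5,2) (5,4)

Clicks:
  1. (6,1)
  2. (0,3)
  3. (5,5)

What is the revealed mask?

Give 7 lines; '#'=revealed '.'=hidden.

Answer: #######
#######
..#####
..###..
.......
.....#.
.#.....

Derivation:
Click 1 (6,1) count=1: revealed 1 new [(6,1)] -> total=1
Click 2 (0,3) count=0: revealed 22 new [(0,0) (0,1) (0,2) (0,3) (0,4) (0,5) (0,6) (1,0) (1,1) (1,2) (1,3) (1,4) (1,5) (1,6) (2,2) (2,3) (2,4) (2,5) (2,6) (3,2) (3,3) (3,4)] -> total=23
Click 3 (5,5) count=1: revealed 1 new [(5,5)] -> total=24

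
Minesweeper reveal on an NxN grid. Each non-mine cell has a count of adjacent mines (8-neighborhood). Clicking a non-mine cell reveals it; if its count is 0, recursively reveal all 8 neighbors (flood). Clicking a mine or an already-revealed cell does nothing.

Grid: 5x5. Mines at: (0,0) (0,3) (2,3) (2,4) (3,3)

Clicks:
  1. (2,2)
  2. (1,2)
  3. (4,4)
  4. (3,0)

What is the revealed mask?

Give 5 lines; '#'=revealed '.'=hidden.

Answer: .....
###..
###..
###..
###.#

Derivation:
Click 1 (2,2) count=2: revealed 1 new [(2,2)] -> total=1
Click 2 (1,2) count=2: revealed 1 new [(1,2)] -> total=2
Click 3 (4,4) count=1: revealed 1 new [(4,4)] -> total=3
Click 4 (3,0) count=0: revealed 10 new [(1,0) (1,1) (2,0) (2,1) (3,0) (3,1) (3,2) (4,0) (4,1) (4,2)] -> total=13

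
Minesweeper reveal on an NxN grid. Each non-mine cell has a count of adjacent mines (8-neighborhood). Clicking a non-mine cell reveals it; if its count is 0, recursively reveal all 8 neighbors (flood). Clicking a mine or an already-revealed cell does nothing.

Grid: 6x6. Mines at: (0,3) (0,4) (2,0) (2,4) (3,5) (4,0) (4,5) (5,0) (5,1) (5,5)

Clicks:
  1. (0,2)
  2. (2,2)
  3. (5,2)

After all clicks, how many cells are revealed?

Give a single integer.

Answer: 18

Derivation:
Click 1 (0,2) count=1: revealed 1 new [(0,2)] -> total=1
Click 2 (2,2) count=0: revealed 17 new [(1,1) (1,2) (1,3) (2,1) (2,2) (2,3) (3,1) (3,2) (3,3) (3,4) (4,1) (4,2) (4,3) (4,4) (5,2) (5,3) (5,4)] -> total=18
Click 3 (5,2) count=1: revealed 0 new [(none)] -> total=18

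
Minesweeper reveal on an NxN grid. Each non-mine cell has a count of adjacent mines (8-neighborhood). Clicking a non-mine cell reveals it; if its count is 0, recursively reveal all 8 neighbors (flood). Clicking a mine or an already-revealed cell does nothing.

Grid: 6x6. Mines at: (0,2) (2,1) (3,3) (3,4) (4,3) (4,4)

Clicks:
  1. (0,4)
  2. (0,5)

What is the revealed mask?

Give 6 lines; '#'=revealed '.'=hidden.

Click 1 (0,4) count=0: revealed 9 new [(0,3) (0,4) (0,5) (1,3) (1,4) (1,5) (2,3) (2,4) (2,5)] -> total=9
Click 2 (0,5) count=0: revealed 0 new [(none)] -> total=9

Answer: ...###
...###
...###
......
......
......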